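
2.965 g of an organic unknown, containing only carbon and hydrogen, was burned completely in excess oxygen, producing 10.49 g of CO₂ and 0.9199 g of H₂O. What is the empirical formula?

C7H3

mol C = 10.49 g CO₂ ÷ 44.009 g/mol = 0.23836 mol
mol H = 2 × 0.9199 g H₂O ÷ 18.015 g/mol = 0.10213 mol
Divide by the smallest (0.10213 mol): C 2.334, H 1.000
Multiplying each by 3 gives whole numbers: C 7.00, H 3.00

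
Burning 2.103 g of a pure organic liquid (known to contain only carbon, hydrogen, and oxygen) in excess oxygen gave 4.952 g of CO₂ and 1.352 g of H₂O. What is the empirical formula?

mol C = 4.952 g CO₂ ÷ 44.009 g/mol = 0.11252 mol
mol H = 2 × 1.352 g H₂O ÷ 18.015 g/mol = 0.15010 mol
mass O = 2.103 − (1.3515 + 0.15130) = 0.60020 g → mol O = 0.60020 ÷ 15.999 = 0.037515 mol
Divide by the smallest (0.037515 mol): C 2.999, H 4.001, O 1.000

C3H4O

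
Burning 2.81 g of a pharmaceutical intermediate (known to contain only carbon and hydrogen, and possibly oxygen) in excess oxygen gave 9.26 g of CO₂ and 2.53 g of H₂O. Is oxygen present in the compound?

no

mol C = 9.26 g CO₂ ÷ 44.009 g/mol = 0.2104 mol
mol H = 2 × 2.53 g H₂O ÷ 18.015 g/mol = 0.2809 mol
C and H together account for 2.810 g — essentially the entire 2.81 g sample — so the compound contains no oxygen.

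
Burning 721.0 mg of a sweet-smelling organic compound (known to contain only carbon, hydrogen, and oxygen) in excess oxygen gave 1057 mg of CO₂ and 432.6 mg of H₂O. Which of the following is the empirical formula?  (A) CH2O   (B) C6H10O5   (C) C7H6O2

mol C = 1.057 g CO₂ ÷ 44.009 g/mol = 0.024018 mol
mol H = 2 × 0.4326 g H₂O ÷ 18.015 g/mol = 0.048027 mol
mass O = 0.7210 − (0.28848 + 0.048411) = 0.38411 g → mol O = 0.38411 ÷ 15.999 = 0.024008 mol
Divide by the smallest (0.024008 mol): C 1.000, H 2.000, O 1.000

(A) CH2O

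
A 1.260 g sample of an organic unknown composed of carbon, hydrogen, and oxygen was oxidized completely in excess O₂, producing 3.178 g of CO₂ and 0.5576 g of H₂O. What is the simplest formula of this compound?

mol C = 3.178 g CO₂ ÷ 44.009 g/mol = 0.072213 mol
mol H = 2 × 0.5576 g H₂O ÷ 18.015 g/mol = 0.061904 mol
mass O = 1.260 − (0.86734 + 0.062399) = 0.33026 g → mol O = 0.33026 ÷ 15.999 = 0.020642 mol
Divide by the smallest (0.020642 mol): C 3.498, H 2.999, O 1.000
Multiplying each by 2 gives whole numbers: C 7.00, H 6.00, O 2.00

C7H6O2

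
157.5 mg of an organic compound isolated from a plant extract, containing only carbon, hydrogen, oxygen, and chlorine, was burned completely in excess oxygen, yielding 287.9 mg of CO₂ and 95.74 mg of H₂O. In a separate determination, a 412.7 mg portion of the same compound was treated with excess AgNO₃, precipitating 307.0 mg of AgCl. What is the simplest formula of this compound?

mol C = 0.2879 g CO₂ ÷ 44.009 g/mol = 0.0065418 mol
mol H = 2 × 0.09574 g H₂O ÷ 18.015 g/mol = 0.010629 mol
From the AgCl data: mol Cl per gram of compound = (0.3070 ÷ 143.318) ÷ 0.4127 = 0.0051904 mol/g, so in the 0.1575 g combustion sample mol Cl = 0.00081749 mol
mass O = 0.1575 − (0.078574 + 0.010714 + 0.028980) = 0.039232 g → mol O = 0.039232 ÷ 15.999 = 0.0024521 mol
Divide by the smallest (0.00081749 mol): C 8.002, H 13.002, Cl 1.000, O 3.000

C8H13ClO3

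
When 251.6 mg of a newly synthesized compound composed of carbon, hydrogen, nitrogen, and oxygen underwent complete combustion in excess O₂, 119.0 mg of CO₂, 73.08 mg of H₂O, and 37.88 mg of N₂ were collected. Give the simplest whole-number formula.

CH3NO4

mol C = 0.1190 g CO₂ ÷ 44.009 g/mol = 0.0027040 mol
mol H = 2 × 0.07308 g H₂O ÷ 18.015 g/mol = 0.0081132 mol
mol N = 2 × 0.03788 g N₂ ÷ 28.014 g/mol = 0.0027044 mol
mass O = 0.2516 − (0.032478 + 0.0081781 + 0.037880) = 0.17306 g → mol O = 0.17306 ÷ 15.999 = 0.010817 mol
Divide by the smallest (0.0027040 mol): C 1.000, H 3.000, N 1.000, O 4.000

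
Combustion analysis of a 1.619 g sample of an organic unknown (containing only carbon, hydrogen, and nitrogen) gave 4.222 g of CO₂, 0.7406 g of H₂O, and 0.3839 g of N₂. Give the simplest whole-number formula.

mol C = 4.222 g CO₂ ÷ 44.009 g/mol = 0.095935 mol
mol H = 2 × 0.7406 g H₂O ÷ 18.015 g/mol = 0.082220 mol
mol N = 2 × 0.3839 g N₂ ÷ 28.014 g/mol = 0.027408 mol
Divide by the smallest (0.027408 mol): C 3.500, H 3.000, N 1.000
Multiplying each by 2 gives whole numbers: C 7.00, H 6.00, N 2.00

C7H6N2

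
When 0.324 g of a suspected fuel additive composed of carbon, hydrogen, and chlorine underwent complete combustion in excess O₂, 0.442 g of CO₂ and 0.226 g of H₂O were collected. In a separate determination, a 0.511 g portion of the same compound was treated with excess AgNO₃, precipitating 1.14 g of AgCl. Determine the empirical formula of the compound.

C2H5Cl

mol C = 0.442 g CO₂ ÷ 44.009 g/mol = 0.01004 mol
mol H = 2 × 0.226 g H₂O ÷ 18.015 g/mol = 0.02509 mol
From the AgCl data: mol Cl per gram of compound = (1.14 ÷ 143.318) ÷ 0.511 = 0.01557 mol/g, so in the 0.324 g combustion sample mol Cl = 0.005043 mol
Divide by the smallest (0.005043 mol): C 1.991, H 4.975, Cl 1.000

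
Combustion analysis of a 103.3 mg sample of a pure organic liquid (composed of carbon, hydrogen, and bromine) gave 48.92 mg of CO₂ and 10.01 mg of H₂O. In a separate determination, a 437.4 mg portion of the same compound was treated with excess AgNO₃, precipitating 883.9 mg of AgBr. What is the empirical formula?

CHBr

mol C = 0.04892 g CO₂ ÷ 44.009 g/mol = 0.0011116 mol
mol H = 2 × 0.01001 g H₂O ÷ 18.015 g/mol = 0.0011113 mol
From the AgBr data: mol Br per gram of compound = (0.8839 ÷ 187.772) ÷ 0.4374 = 0.010762 mol/g, so in the 0.1033 g combustion sample mol Br = 0.0011117 mol
Divide by the smallest (0.0011113 mol): C 1.000, H 1.000, Br 1.000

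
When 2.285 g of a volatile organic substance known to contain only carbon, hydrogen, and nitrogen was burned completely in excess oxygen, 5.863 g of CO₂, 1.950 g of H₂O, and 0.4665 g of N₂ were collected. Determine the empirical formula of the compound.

C8H13N2

mol C = 5.863 g CO₂ ÷ 44.009 g/mol = 0.13322 mol
mol H = 2 × 1.950 g H₂O ÷ 18.015 g/mol = 0.21649 mol
mol N = 2 × 0.4665 g N₂ ÷ 28.014 g/mol = 0.033305 mol
Divide by the smallest (0.033305 mol): C 4.000, H 6.500, N 1.000
Multiplying each by 2 gives whole numbers: C 8.00, H 13.00, N 2.00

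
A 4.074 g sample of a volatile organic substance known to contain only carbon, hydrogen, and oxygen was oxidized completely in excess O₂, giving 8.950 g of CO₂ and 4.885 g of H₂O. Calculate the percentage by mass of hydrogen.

mol C = 8.950 g CO₂ ÷ 44.009 g/mol = 0.20337 mol
mol H = 2 × 4.885 g H₂O ÷ 18.015 g/mol = 0.54233 mol
mass O = 4.074 − (2.4426 + 0.54666) = 1.0847 g → mol O = 1.0847 ÷ 15.999 = 0.067797 mol
mass % H = 0.54666 g ÷ 4.074 g × 100%

13.42%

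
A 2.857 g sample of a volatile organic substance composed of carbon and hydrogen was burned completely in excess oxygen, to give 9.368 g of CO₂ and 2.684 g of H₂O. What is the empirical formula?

C5H7

mol C = 9.368 g CO₂ ÷ 44.009 g/mol = 0.21287 mol
mol H = 2 × 2.684 g H₂O ÷ 18.015 g/mol = 0.29797 mol
Divide by the smallest (0.21287 mol): C 1.000, H 1.400
Multiplying each by 5 gives whole numbers: C 5.00, H 7.00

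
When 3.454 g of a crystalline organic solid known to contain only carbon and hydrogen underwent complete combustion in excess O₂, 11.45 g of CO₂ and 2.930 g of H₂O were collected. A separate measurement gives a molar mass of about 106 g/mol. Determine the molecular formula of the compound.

C8H10

mol C = 11.45 g CO₂ ÷ 44.009 g/mol = 0.26017 mol
mol H = 2 × 2.930 g H₂O ÷ 18.015 g/mol = 0.32528 mol
Divide by the smallest (0.26017 mol): C 1.000, H 1.250
Multiplying each by 4 gives whole numbers: C 4.00, H 5.00
Empirical formula: C4H5
Empirical-formula mass = 53.08 g/mol; 106 ÷ 53.08 ≈ 2, so the molecular formula is C8H10.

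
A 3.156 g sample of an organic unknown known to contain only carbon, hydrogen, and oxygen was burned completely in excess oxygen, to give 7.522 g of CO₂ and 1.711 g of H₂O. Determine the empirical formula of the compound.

C9H10O3

mol C = 7.522 g CO₂ ÷ 44.009 g/mol = 0.17092 mol
mol H = 2 × 1.711 g H₂O ÷ 18.015 g/mol = 0.18995 mol
mass O = 3.156 − (2.0529 + 0.19147) = 0.91161 g → mol O = 0.91161 ÷ 15.999 = 0.056979 mol
Divide by the smallest (0.056979 mol): C 3.000, H 3.334, O 1.000
Multiplying each by 3 gives whole numbers: C 9.00, H 10.00, O 3.00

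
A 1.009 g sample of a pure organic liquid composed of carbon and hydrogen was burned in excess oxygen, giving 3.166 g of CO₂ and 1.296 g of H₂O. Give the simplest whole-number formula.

CH2

mol C = 3.166 g CO₂ ÷ 44.009 g/mol = 0.071940 mol
mol H = 2 × 1.296 g H₂O ÷ 18.015 g/mol = 0.14388 mol
Divide by the smallest (0.071940 mol): C 1.000, H 2.000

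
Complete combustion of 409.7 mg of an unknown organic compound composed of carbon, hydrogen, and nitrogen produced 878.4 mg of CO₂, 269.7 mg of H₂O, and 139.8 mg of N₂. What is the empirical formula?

C2H3N

mol C = 0.8784 g CO₂ ÷ 44.009 g/mol = 0.019960 mol
mol H = 2 × 0.2697 g H₂O ÷ 18.015 g/mol = 0.029942 mol
mol N = 2 × 0.1398 g N₂ ÷ 28.014 g/mol = 0.0099807 mol
Divide by the smallest (0.0099807 mol): C 2.000, H 3.000, N 1.000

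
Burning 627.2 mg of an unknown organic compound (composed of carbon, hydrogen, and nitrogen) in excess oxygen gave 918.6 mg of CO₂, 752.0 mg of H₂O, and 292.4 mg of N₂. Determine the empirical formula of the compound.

CH4N

mol C = 0.9186 g CO₂ ÷ 44.009 g/mol = 0.020873 mol
mol H = 2 × 0.7520 g H₂O ÷ 18.015 g/mol = 0.083486 mol
mol N = 2 × 0.2924 g N₂ ÷ 28.014 g/mol = 0.020875 mol
Divide by the smallest (0.020873 mol): C 1.000, H 4.000, N 1.000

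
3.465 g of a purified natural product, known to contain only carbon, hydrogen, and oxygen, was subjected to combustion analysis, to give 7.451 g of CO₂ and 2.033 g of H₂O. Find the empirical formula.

C9H12O4

mol C = 7.451 g CO₂ ÷ 44.009 g/mol = 0.16931 mol
mol H = 2 × 2.033 g H₂O ÷ 18.015 g/mol = 0.22570 mol
mass O = 3.465 − (2.0335 + 0.22751) = 1.2040 g → mol O = 1.2040 ÷ 15.999 = 0.075252 mol
Divide by the smallest (0.075252 mol): C 2.250, H 2.999, O 1.000
Multiplying each by 4 gives whole numbers: C 9.00, H 12.00, O 4.00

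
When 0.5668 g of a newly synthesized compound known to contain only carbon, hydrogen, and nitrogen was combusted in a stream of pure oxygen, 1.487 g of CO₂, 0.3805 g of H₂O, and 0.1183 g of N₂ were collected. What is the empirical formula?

C4H5N

mol C = 1.487 g CO₂ ÷ 44.009 g/mol = 0.033789 mol
mol H = 2 × 0.3805 g H₂O ÷ 18.015 g/mol = 0.042243 mol
mol N = 2 × 0.1183 g N₂ ÷ 28.014 g/mol = 0.0084458 mol
Divide by the smallest (0.0084458 mol): C 4.001, H 5.002, N 1.000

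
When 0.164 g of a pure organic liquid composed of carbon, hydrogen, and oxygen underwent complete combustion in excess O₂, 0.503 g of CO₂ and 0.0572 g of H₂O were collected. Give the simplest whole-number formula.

C9H5O

mol C = 0.503 g CO₂ ÷ 44.009 g/mol = 0.01143 mol
mol H = 2 × 0.0572 g H₂O ÷ 18.015 g/mol = 0.006350 mol
mass O = 0.164 − (0.1373 + 0.006401) = 0.02032 g → mol O = 0.02032 ÷ 15.999 = 0.001270 mol
Divide by the smallest (0.001270 mol): C 8.999, H 5.000, O 1.000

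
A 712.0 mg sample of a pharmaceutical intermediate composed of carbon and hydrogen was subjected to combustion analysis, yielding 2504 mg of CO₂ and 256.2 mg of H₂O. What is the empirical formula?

mol C = 2.504 g CO₂ ÷ 44.009 g/mol = 0.056897 mol
mol H = 2 × 0.2562 g H₂O ÷ 18.015 g/mol = 0.028443 mol
Divide by the smallest (0.028443 mol): C 2.000, H 1.000

C2H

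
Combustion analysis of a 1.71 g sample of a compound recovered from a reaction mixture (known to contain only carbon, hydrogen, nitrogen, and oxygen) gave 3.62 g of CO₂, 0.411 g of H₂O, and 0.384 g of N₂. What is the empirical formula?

mol C = 3.62 g CO₂ ÷ 44.009 g/mol = 0.08226 mol
mol H = 2 × 0.411 g H₂O ÷ 18.015 g/mol = 0.04563 mol
mol N = 2 × 0.384 g N₂ ÷ 28.014 g/mol = 0.02741 mol
mass O = 1.71 − (0.9880 + 0.04599 + 0.3840) = 0.2920 g → mol O = 0.2920 ÷ 15.999 = 0.01825 mol
Divide by the smallest (0.01825 mol): C 4.506, H 2.500, N 1.502, O 1.000
Multiplying each by 2 gives whole numbers: C 9.01, H 5.00, N 3.00, O 2.00

C9H5N3O2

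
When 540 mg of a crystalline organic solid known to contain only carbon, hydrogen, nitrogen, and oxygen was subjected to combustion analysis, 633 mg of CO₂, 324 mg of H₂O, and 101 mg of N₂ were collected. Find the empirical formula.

C2H5NO2

mol C = 0.633 g CO₂ ÷ 44.009 g/mol = 0.01438 mol
mol H = 2 × 0.324 g H₂O ÷ 18.015 g/mol = 0.03597 mol
mol N = 2 × 0.101 g N₂ ÷ 28.014 g/mol = 0.007211 mol
mass O = 0.540 − (0.1728 + 0.03626 + 0.1010) = 0.2300 g → mol O = 0.2300 ÷ 15.999 = 0.01437 mol
Divide by the smallest (0.007211 mol): C 1.995, H 4.988, N 1.000, O 1.994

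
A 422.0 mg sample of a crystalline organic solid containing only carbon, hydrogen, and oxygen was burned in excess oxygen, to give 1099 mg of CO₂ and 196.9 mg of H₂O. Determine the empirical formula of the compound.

mol C = 1.099 g CO₂ ÷ 44.009 g/mol = 0.024972 mol
mol H = 2 × 0.1969 g H₂O ÷ 18.015 g/mol = 0.021860 mol
mass O = 0.4220 − (0.29994 + 0.022034) = 0.10002 g → mol O = 0.10002 ÷ 15.999 = 0.0062519 mol
Divide by the smallest (0.0062519 mol): C 3.994, H 3.496, O 1.000
Multiplying each by 2 gives whole numbers: C 7.99, H 6.99, O 2.00

C8H7O2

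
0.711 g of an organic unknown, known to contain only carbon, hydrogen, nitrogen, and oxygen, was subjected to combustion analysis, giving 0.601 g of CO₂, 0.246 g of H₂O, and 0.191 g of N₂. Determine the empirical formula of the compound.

C2H4N2O3

mol C = 0.601 g CO₂ ÷ 44.009 g/mol = 0.01366 mol
mol H = 2 × 0.246 g H₂O ÷ 18.015 g/mol = 0.02731 mol
mol N = 2 × 0.191 g N₂ ÷ 28.014 g/mol = 0.01364 mol
mass O = 0.711 − (0.1640 + 0.02753 + 0.1910) = 0.3284 g → mol O = 0.3284 ÷ 15.999 = 0.02053 mol
Divide by the smallest (0.01364 mol): C 1.001, H 2.003, N 1.000, O 1.506
Multiplying each by 2 gives whole numbers: C 2.00, H 4.01, N 2.00, O 3.01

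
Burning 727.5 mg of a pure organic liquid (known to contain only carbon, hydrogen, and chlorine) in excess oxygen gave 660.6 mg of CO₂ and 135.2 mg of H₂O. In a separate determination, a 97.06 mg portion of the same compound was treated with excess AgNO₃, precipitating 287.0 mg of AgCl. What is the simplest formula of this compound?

CHCl

mol C = 0.6606 g CO₂ ÷ 44.009 g/mol = 0.015011 mol
mol H = 2 × 0.1352 g H₂O ÷ 18.015 g/mol = 0.015010 mol
From the AgCl data: mol Cl per gram of compound = (0.2870 ÷ 143.318) ÷ 0.09706 = 0.020632 mol/g, so in the 0.7275 g combustion sample mol Cl = 0.015010 mol
Divide by the smallest (0.015010 mol): C 1.000, H 1.000, Cl 1.000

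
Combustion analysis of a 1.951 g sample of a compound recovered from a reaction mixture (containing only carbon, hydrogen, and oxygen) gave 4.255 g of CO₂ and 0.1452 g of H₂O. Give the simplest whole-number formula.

C6HO3

mol C = 4.255 g CO₂ ÷ 44.009 g/mol = 0.096685 mol
mol H = 2 × 0.1452 g H₂O ÷ 18.015 g/mol = 0.016120 mol
mass O = 1.951 − (1.1613 + 0.016249) = 0.77347 g → mol O = 0.77347 ÷ 15.999 = 0.048345 mol
Divide by the smallest (0.016120 mol): C 5.998, H 1.000, O 2.999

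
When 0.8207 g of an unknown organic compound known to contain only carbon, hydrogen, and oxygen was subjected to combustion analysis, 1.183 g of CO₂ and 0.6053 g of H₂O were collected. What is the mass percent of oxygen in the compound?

52.41%

mol C = 1.183 g CO₂ ÷ 44.009 g/mol = 0.026881 mol
mol H = 2 × 0.6053 g H₂O ÷ 18.015 g/mol = 0.067200 mol
mass O = 0.8207 − (0.32287 + 0.067737) = 0.43010 g → mol O = 0.43010 ÷ 15.999 = 0.026883 mol
mass % O = 0.43010 g ÷ 0.8207 g × 100%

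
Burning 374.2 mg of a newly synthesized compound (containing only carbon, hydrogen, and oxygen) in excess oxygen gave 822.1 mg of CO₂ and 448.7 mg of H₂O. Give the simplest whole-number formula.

C3H8O

mol C = 0.8221 g CO₂ ÷ 44.009 g/mol = 0.018680 mol
mol H = 2 × 0.4487 g H₂O ÷ 18.015 g/mol = 0.049814 mol
mass O = 0.3742 − (0.22437 + 0.050213) = 0.099619 g → mol O = 0.099619 ÷ 15.999 = 0.0062266 mol
Divide by the smallest (0.0062266 mol): C 3.000, H 8.000, O 1.000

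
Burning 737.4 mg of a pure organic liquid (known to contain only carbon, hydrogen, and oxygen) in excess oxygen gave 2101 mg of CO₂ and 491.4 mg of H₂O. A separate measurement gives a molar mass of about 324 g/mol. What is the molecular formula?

mol C = 2.101 g CO₂ ÷ 44.009 g/mol = 0.047740 mol
mol H = 2 × 0.4914 g H₂O ÷ 18.015 g/mol = 0.054555 mol
mass O = 0.7374 − (0.57341 + 0.054991) = 0.10900 g → mol O = 0.10900 ÷ 15.999 = 0.0068130 mol
Divide by the smallest (0.0068130 mol): C 7.007, H 8.007, O 1.000
Empirical formula: C7H8O
Empirical-formula mass = 108.14 g/mol; 324 ÷ 108.14 ≈ 3, so the molecular formula is C21H24O3.

C21H24O3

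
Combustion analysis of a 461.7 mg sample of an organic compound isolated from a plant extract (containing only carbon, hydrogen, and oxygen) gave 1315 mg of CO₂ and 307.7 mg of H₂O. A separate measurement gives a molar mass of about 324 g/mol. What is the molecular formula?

mol C = 1.315 g CO₂ ÷ 44.009 g/mol = 0.029880 mol
mol H = 2 × 0.3077 g H₂O ÷ 18.015 g/mol = 0.034160 mol
mass O = 0.4617 − (0.35889 + 0.034434) = 0.068375 g → mol O = 0.068375 ÷ 15.999 = 0.0042737 mol
Divide by the smallest (0.0042737 mol): C 6.992, H 7.993, O 1.000
Empirical formula: C7H8O
Empirical-formula mass = 108.14 g/mol; 324 ÷ 108.14 ≈ 3, so the molecular formula is C21H24O3.

C21H24O3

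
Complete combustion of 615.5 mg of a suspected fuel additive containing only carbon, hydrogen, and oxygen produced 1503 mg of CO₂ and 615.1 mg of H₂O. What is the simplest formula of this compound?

C4H8O

mol C = 1.503 g CO₂ ÷ 44.009 g/mol = 0.034152 mol
mol H = 2 × 0.6151 g H₂O ÷ 18.015 g/mol = 0.068288 mol
mass O = 0.6155 − (0.41020 + 0.068834) = 0.13647 g → mol O = 0.13647 ÷ 15.999 = 0.0085296 mol
Divide by the smallest (0.0085296 mol): C 4.004, H 8.006, O 1.000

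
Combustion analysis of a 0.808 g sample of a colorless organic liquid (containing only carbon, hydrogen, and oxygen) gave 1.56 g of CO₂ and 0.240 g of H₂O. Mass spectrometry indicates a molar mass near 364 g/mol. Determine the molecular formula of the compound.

C16H12O10

mol C = 1.56 g CO₂ ÷ 44.009 g/mol = 0.03545 mol
mol H = 2 × 0.240 g H₂O ÷ 18.015 g/mol = 0.02664 mol
mass O = 0.808 − (0.4258 + 0.02686) = 0.3554 g → mol O = 0.3554 ÷ 15.999 = 0.02221 mol
Divide by the smallest (0.02221 mol): C 1.596, H 1.200, O 1.000
Multiplying each by 5 gives whole numbers: C 7.98, H 6.00, O 5.00
Empirical formula: C8H6O5
Empirical-formula mass = 182.13 g/mol; 364 ÷ 182.13 ≈ 2, so the molecular formula is C16H12O10.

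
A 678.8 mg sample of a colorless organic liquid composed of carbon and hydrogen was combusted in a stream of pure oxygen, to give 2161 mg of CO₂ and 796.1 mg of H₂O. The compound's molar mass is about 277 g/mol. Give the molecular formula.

C20H36

mol C = 2.161 g CO₂ ÷ 44.009 g/mol = 0.049104 mol
mol H = 2 × 0.7961 g H₂O ÷ 18.015 g/mol = 0.088382 mol
Divide by the smallest (0.049104 mol): C 1.000, H 1.800
Multiplying each by 5 gives whole numbers: C 5.00, H 9.00
Empirical formula: C5H9
Empirical-formula mass = 69.13 g/mol; 277 ÷ 69.13 ≈ 4, so the molecular formula is C20H36.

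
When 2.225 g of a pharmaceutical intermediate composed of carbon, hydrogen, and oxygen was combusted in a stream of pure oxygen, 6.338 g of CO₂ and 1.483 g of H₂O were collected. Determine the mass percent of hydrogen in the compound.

mol C = 6.338 g CO₂ ÷ 44.009 g/mol = 0.14402 mol
mol H = 2 × 1.483 g H₂O ÷ 18.015 g/mol = 0.16464 mol
mass O = 2.225 − (1.7298 + 0.16596) = 0.32927 g → mol O = 0.32927 ÷ 15.999 = 0.020580 mol
mass % H = 0.16596 g ÷ 2.225 g × 100%

7.46%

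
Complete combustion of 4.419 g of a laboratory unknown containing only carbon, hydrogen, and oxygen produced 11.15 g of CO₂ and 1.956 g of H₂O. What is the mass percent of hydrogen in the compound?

mol C = 11.15 g CO₂ ÷ 44.009 g/mol = 0.25336 mol
mol H = 2 × 1.956 g H₂O ÷ 18.015 g/mol = 0.21715 mol
mass O = 4.419 − (3.0431 + 0.21889) = 1.1570 g → mol O = 1.1570 ÷ 15.999 = 0.072319 mol
mass % H = 0.21889 g ÷ 4.419 g × 100%

4.95%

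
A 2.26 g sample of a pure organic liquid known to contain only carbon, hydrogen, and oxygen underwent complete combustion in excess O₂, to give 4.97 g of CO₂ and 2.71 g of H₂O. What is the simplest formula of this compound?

mol C = 4.97 g CO₂ ÷ 44.009 g/mol = 0.1129 mol
mol H = 2 × 2.71 g H₂O ÷ 18.015 g/mol = 0.3009 mol
mass O = 2.26 − (1.356 + 0.3033) = 0.6003 g → mol O = 0.6003 ÷ 15.999 = 0.03752 mol
Divide by the smallest (0.03752 mol): C 3.010, H 8.018, O 1.000

C3H8O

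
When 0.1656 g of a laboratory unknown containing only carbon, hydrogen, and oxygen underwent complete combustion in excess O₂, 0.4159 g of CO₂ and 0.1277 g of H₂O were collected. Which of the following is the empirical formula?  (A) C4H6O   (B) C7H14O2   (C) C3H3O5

mol C = 0.4159 g CO₂ ÷ 44.009 g/mol = 0.0094503 mol
mol H = 2 × 0.1277 g H₂O ÷ 18.015 g/mol = 0.014177 mol
mass O = 0.1656 − (0.11351 + 0.014290) = 0.037801 g → mol O = 0.037801 ÷ 15.999 = 0.0023627 mol
Divide by the smallest (0.0023627 mol): C 4.000, H 6.000, O 1.000

(A) C4H6O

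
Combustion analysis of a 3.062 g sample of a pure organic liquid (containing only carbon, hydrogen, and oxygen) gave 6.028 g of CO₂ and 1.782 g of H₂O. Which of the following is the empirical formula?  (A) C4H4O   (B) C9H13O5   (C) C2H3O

(B) C9H13O5

mol C = 6.028 g CO₂ ÷ 44.009 g/mol = 0.13697 mol
mol H = 2 × 1.782 g H₂O ÷ 18.015 g/mol = 0.19784 mol
mass O = 3.062 − (1.6452 + 0.19942) = 1.2174 g → mol O = 1.2174 ÷ 15.999 = 0.076093 mol
Divide by the smallest (0.076093 mol): C 1.800, H 2.600, O 1.000
Multiplying each by 5 gives whole numbers: C 9.00, H 13.00, O 5.00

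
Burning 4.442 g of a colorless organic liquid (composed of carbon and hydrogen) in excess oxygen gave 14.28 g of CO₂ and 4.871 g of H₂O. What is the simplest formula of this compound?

mol C = 14.28 g CO₂ ÷ 44.009 g/mol = 0.32448 mol
mol H = 2 × 4.871 g H₂O ÷ 18.015 g/mol = 0.54077 mol
Divide by the smallest (0.32448 mol): C 1.000, H 1.667
Multiplying each by 3 gives whole numbers: C 3.00, H 5.00

C3H5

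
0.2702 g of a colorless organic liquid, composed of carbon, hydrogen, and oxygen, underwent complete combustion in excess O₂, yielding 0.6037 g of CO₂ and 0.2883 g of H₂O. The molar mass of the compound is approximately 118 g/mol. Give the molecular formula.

mol C = 0.6037 g CO₂ ÷ 44.009 g/mol = 0.013718 mol
mol H = 2 × 0.2883 g H₂O ÷ 18.015 g/mol = 0.032007 mol
mass O = 0.2702 − (0.16476 + 0.032263) = 0.073175 g → mol O = 0.073175 ÷ 15.999 = 0.0045737 mol
Divide by the smallest (0.0045737 mol): C 2.999, H 6.998, O 1.000
Empirical formula: C3H7O
Empirical-formula mass = 59.09 g/mol; 118 ÷ 59.09 ≈ 2, so the molecular formula is C6H14O2.

C6H14O2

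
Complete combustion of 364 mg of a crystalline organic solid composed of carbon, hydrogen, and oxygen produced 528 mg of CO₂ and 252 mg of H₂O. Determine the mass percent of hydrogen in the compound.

7.7%

mol C = 0.528 g CO₂ ÷ 44.009 g/mol = 0.01200 mol
mol H = 2 × 0.252 g H₂O ÷ 18.015 g/mol = 0.02798 mol
mass O = 0.364 − (0.1441 + 0.02820) = 0.1917 g → mol O = 0.1917 ÷ 15.999 = 0.01198 mol
mass % H = 0.02820 g ÷ 0.364 g × 100%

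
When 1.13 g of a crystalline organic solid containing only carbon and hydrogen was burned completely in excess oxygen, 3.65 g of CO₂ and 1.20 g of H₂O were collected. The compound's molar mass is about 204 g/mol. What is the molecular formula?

C15H24

mol C = 3.65 g CO₂ ÷ 44.009 g/mol = 0.08294 mol
mol H = 2 × 1.20 g H₂O ÷ 18.015 g/mol = 0.1332 mol
Divide by the smallest (0.08294 mol): C 1.000, H 1.606
Multiplying each by 5 gives whole numbers: C 5.00, H 8.03
Empirical formula: C5H8
Empirical-formula mass = 68.12 g/mol; 204 ÷ 68.12 ≈ 3, so the molecular formula is C15H24.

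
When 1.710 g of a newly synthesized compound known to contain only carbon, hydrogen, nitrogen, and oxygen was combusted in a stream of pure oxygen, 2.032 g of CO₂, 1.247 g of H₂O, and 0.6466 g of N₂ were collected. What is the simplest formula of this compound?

C2H6N2O

mol C = 2.032 g CO₂ ÷ 44.009 g/mol = 0.046172 mol
mol H = 2 × 1.247 g H₂O ÷ 18.015 g/mol = 0.13844 mol
mol N = 2 × 0.6466 g N₂ ÷ 28.014 g/mol = 0.046163 mol
mass O = 1.710 − (0.55458 + 0.13955 + 0.64660) = 0.36928 g → mol O = 0.36928 ÷ 15.999 = 0.023081 mol
Divide by the smallest (0.023081 mol): C 2.000, H 5.998, N 2.000, O 1.000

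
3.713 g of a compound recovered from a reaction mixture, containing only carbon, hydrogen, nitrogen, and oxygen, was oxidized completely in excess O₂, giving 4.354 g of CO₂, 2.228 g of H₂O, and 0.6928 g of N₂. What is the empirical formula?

mol C = 4.354 g CO₂ ÷ 44.009 g/mol = 0.098934 mol
mol H = 2 × 2.228 g H₂O ÷ 18.015 g/mol = 0.24735 mol
mol N = 2 × 0.6928 g N₂ ÷ 28.014 g/mol = 0.049461 mol
mass O = 3.713 − (1.1883 + 0.24933 + 0.69280) = 1.5826 g → mol O = 1.5826 ÷ 15.999 = 0.098917 mol
Divide by the smallest (0.049461 mol): C 2.000, H 5.001, N 1.000, O 2.000

C2H5NO2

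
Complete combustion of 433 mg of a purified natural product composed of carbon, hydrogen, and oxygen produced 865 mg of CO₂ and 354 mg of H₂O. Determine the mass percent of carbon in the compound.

mol C = 0.865 g CO₂ ÷ 44.009 g/mol = 0.01966 mol
mol H = 2 × 0.354 g H₂O ÷ 18.015 g/mol = 0.03930 mol
mass O = 0.433 − (0.2361 + 0.03961) = 0.1573 g → mol O = 0.1573 ÷ 15.999 = 0.009832 mol
mass % C = 0.2361 g ÷ 0.433 g × 100%

54.5%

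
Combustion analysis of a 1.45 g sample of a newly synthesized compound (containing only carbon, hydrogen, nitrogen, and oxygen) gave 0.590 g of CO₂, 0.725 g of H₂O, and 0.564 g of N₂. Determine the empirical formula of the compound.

CH6N3O3

mol C = 0.590 g CO₂ ÷ 44.009 g/mol = 0.01341 mol
mol H = 2 × 0.725 g H₂O ÷ 18.015 g/mol = 0.08049 mol
mol N = 2 × 0.564 g N₂ ÷ 28.014 g/mol = 0.04027 mol
mass O = 1.45 − (0.1610 + 0.08113 + 0.5640) = 0.6438 g → mol O = 0.6438 ÷ 15.999 = 0.04024 mol
Divide by the smallest (0.01341 mol): C 1.000, H 6.004, N 3.003, O 3.002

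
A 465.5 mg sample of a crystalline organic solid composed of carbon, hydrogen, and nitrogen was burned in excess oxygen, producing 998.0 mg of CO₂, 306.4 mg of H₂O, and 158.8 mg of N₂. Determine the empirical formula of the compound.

mol C = 0.9980 g CO₂ ÷ 44.009 g/mol = 0.022677 mol
mol H = 2 × 0.3064 g H₂O ÷ 18.015 g/mol = 0.034016 mol
mol N = 2 × 0.1588 g N₂ ÷ 28.014 g/mol = 0.011337 mol
Divide by the smallest (0.011337 mol): C 2.000, H 3.000, N 1.000

C2H3N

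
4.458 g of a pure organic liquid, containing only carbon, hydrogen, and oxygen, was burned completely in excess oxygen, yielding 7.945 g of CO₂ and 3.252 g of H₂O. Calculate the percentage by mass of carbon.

mol C = 7.945 g CO₂ ÷ 44.009 g/mol = 0.18053 mol
mol H = 2 × 3.252 g H₂O ÷ 18.015 g/mol = 0.36103 mol
mass O = 4.458 − (2.1684 + 0.36392) = 1.9257 g → mol O = 1.9257 ÷ 15.999 = 0.12036 mol
mass % C = 2.1684 g ÷ 4.458 g × 100%

48.64%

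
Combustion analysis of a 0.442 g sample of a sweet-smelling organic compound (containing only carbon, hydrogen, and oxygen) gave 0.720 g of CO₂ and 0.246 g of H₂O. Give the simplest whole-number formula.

C6H10O5

mol C = 0.720 g CO₂ ÷ 44.009 g/mol = 0.01636 mol
mol H = 2 × 0.246 g H₂O ÷ 18.015 g/mol = 0.02731 mol
mass O = 0.442 − (0.1965 + 0.02753) = 0.2180 g → mol O = 0.2180 ÷ 15.999 = 0.01362 mol
Divide by the smallest (0.01362 mol): C 1.201, H 2.005, O 1.000
Multiplying each by 5 gives whole numbers: C 6.00, H 10.02, O 5.00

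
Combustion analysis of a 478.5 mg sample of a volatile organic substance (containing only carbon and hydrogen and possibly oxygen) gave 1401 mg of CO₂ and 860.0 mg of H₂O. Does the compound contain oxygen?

mol C = 1.401 g CO₂ ÷ 44.009 g/mol = 0.031834 mol
mol H = 2 × 0.8600 g H₂O ÷ 18.015 g/mol = 0.095476 mol
C and H together account for 0.47860 g — essentially the entire 0.4785 g sample — so the compound contains no oxygen.

no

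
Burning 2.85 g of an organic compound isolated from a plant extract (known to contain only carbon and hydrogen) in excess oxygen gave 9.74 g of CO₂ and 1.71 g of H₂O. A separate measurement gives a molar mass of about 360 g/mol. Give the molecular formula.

mol C = 9.74 g CO₂ ÷ 44.009 g/mol = 0.2213 mol
mol H = 2 × 1.71 g H₂O ÷ 18.015 g/mol = 0.1898 mol
Divide by the smallest (0.1898 mol): C 1.166, H 1.000
Multiplying each by 6 gives whole numbers: C 6.99, H 6.00
Empirical formula: C7H6
Empirical-formula mass = 90.12 g/mol; 360 ÷ 90.12 ≈ 4, so the molecular formula is C28H24.

C28H24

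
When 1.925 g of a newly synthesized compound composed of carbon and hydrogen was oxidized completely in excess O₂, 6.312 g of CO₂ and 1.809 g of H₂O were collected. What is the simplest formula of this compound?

C5H7

mol C = 6.312 g CO₂ ÷ 44.009 g/mol = 0.14343 mol
mol H = 2 × 1.809 g H₂O ÷ 18.015 g/mol = 0.20083 mol
Divide by the smallest (0.14343 mol): C 1.000, H 1.400
Multiplying each by 5 gives whole numbers: C 5.00, H 7.00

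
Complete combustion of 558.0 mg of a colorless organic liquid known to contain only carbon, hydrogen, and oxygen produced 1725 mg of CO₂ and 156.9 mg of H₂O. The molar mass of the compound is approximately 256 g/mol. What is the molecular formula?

mol C = 1.725 g CO₂ ÷ 44.009 g/mol = 0.039197 mol
mol H = 2 × 0.1569 g H₂O ÷ 18.015 g/mol = 0.017419 mol
mass O = 0.5580 − (0.47079 + 0.017558) = 0.069652 g → mol O = 0.069652 ÷ 15.999 = 0.0043535 mol
Divide by the smallest (0.0043535 mol): C 9.003, H 4.001, O 1.000
Empirical formula: C9H4O
Empirical-formula mass = 128.13 g/mol; 256 ÷ 128.13 ≈ 2, so the molecular formula is C18H8O2.

C18H8O2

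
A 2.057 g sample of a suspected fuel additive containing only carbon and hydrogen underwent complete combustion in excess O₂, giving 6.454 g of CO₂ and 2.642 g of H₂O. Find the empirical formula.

mol C = 6.454 g CO₂ ÷ 44.009 g/mol = 0.14665 mol
mol H = 2 × 2.642 g H₂O ÷ 18.015 g/mol = 0.29331 mol
Divide by the smallest (0.14665 mol): C 1.000, H 2.000

CH2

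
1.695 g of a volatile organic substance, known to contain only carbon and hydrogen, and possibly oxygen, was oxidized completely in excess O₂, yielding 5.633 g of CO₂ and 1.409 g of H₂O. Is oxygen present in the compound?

mol C = 5.633 g CO₂ ÷ 44.009 g/mol = 0.12800 mol
mol H = 2 × 1.409 g H₂O ÷ 18.015 g/mol = 0.15643 mol
C and H together account for 1.6950 g — essentially the entire 1.695 g sample — so the compound contains no oxygen.

no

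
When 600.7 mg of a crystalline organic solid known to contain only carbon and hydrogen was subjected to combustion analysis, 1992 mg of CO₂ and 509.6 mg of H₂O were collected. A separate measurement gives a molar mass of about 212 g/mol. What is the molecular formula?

mol C = 1.992 g CO₂ ÷ 44.009 g/mol = 0.045263 mol
mol H = 2 × 0.5096 g H₂O ÷ 18.015 g/mol = 0.056575 mol
Divide by the smallest (0.045263 mol): C 1.000, H 1.250
Multiplying each by 4 gives whole numbers: C 4.00, H 5.00
Empirical formula: C4H5
Empirical-formula mass = 53.08 g/mol; 212 ÷ 53.08 ≈ 4, so the molecular formula is C16H20.

C16H20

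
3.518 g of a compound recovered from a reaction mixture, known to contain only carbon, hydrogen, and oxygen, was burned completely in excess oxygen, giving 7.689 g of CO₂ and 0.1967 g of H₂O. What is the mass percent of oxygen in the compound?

39.72%

mol C = 7.689 g CO₂ ÷ 44.009 g/mol = 0.17471 mol
mol H = 2 × 0.1967 g H₂O ÷ 18.015 g/mol = 0.021837 mol
mass O = 3.518 − (2.0985 + 0.022012) = 1.3975 g → mol O = 1.3975 ÷ 15.999 = 0.087349 mol
mass % O = 1.3975 g ÷ 3.518 g × 100%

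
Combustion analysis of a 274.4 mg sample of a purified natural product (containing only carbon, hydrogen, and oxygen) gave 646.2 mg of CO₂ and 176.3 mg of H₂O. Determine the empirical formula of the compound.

C3H4O

mol C = 0.6462 g CO₂ ÷ 44.009 g/mol = 0.014683 mol
mol H = 2 × 0.1763 g H₂O ÷ 18.015 g/mol = 0.019573 mol
mass O = 0.2744 − (0.17636 + 0.019729) = 0.078309 g → mol O = 0.078309 ÷ 15.999 = 0.0048946 mol
Divide by the smallest (0.0048946 mol): C 3.000, H 3.999, O 1.000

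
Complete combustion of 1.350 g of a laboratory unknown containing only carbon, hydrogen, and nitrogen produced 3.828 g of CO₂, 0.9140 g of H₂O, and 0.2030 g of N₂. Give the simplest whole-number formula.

mol C = 3.828 g CO₂ ÷ 44.009 g/mol = 0.086982 mol
mol H = 2 × 0.9140 g H₂O ÷ 18.015 g/mol = 0.10147 mol
mol N = 2 × 0.2030 g N₂ ÷ 28.014 g/mol = 0.014493 mol
Divide by the smallest (0.014493 mol): C 6.002, H 7.001, N 1.000

C6H7N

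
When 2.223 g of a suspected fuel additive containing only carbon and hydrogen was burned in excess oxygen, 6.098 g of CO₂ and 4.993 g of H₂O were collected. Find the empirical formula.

CH4

mol C = 6.098 g CO₂ ÷ 44.009 g/mol = 0.13856 mol
mol H = 2 × 4.993 g H₂O ÷ 18.015 g/mol = 0.55432 mol
Divide by the smallest (0.13856 mol): C 1.000, H 4.000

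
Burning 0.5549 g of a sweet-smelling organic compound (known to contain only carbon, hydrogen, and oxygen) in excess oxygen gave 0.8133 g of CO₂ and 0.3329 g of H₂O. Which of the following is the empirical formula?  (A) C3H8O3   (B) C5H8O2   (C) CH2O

(C) CH2O

mol C = 0.8133 g CO₂ ÷ 44.009 g/mol = 0.018480 mol
mol H = 2 × 0.3329 g H₂O ÷ 18.015 g/mol = 0.036958 mol
mass O = 0.5549 − (0.22197 + 0.037254) = 0.29568 g → mol O = 0.29568 ÷ 15.999 = 0.018481 mol
Divide by the smallest (0.018480 mol): C 1.000, H 2.000, O 1.000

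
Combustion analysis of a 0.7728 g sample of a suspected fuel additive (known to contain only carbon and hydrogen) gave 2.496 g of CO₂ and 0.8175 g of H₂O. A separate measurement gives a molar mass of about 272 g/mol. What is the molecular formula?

C20H32

mol C = 2.496 g CO₂ ÷ 44.009 g/mol = 0.056716 mol
mol H = 2 × 0.8175 g H₂O ÷ 18.015 g/mol = 0.090758 mol
Divide by the smallest (0.056716 mol): C 1.000, H 1.600
Multiplying each by 5 gives whole numbers: C 5.00, H 8.00
Empirical formula: C5H8
Empirical-formula mass = 68.12 g/mol; 272 ÷ 68.12 ≈ 4, so the molecular formula is C20H32.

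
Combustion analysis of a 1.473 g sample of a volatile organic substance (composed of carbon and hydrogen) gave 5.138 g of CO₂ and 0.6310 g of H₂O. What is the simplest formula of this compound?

mol C = 5.138 g CO₂ ÷ 44.009 g/mol = 0.11675 mol
mol H = 2 × 0.6310 g H₂O ÷ 18.015 g/mol = 0.070053 mol
Divide by the smallest (0.070053 mol): C 1.667, H 1.000
Multiplying each by 3 gives whole numbers: C 5.00, H 3.00

C5H3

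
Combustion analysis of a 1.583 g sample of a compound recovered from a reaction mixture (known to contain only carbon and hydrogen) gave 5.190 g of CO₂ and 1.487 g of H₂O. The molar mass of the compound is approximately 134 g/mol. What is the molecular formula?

C10H14

mol C = 5.190 g CO₂ ÷ 44.009 g/mol = 0.11793 mol
mol H = 2 × 1.487 g H₂O ÷ 18.015 g/mol = 0.16508 mol
Divide by the smallest (0.11793 mol): C 1.000, H 1.400
Multiplying each by 5 gives whole numbers: C 5.00, H 7.00
Empirical formula: C5H7
Empirical-formula mass = 67.11 g/mol; 134 ÷ 67.11 ≈ 2, so the molecular formula is C10H14.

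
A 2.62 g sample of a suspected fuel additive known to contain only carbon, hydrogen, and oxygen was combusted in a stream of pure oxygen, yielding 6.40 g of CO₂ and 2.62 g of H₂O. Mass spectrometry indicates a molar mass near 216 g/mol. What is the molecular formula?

mol C = 6.40 g CO₂ ÷ 44.009 g/mol = 0.1454 mol
mol H = 2 × 2.62 g H₂O ÷ 18.015 g/mol = 0.2909 mol
mass O = 2.62 − (1.747 + 0.2932) = 0.5801 g → mol O = 0.5801 ÷ 15.999 = 0.03626 mol
Divide by the smallest (0.03626 mol): C 4.011, H 8.022, O 1.000
Empirical formula: C4H8O
Empirical-formula mass = 72.11 g/mol; 216 ÷ 72.11 ≈ 3, so the molecular formula is C12H24O3.

C12H24O3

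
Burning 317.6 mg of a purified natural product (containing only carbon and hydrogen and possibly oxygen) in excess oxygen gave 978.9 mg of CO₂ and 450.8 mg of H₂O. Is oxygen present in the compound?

no

mol C = 0.9789 g CO₂ ÷ 44.009 g/mol = 0.022243 mol
mol H = 2 × 0.4508 g H₂O ÷ 18.015 g/mol = 0.050047 mol
C and H together account for 0.31761 g — essentially the entire 0.3176 g sample — so the compound contains no oxygen.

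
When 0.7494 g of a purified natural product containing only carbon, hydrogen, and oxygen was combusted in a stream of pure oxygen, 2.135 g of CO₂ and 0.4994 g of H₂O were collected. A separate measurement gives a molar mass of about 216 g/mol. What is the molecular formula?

C14H16O2

mol C = 2.135 g CO₂ ÷ 44.009 g/mol = 0.048513 mol
mol H = 2 × 0.4994 g H₂O ÷ 18.015 g/mol = 0.055443 mol
mass O = 0.7494 − (0.58269 + 0.055886) = 0.11083 g → mol O = 0.11083 ÷ 15.999 = 0.0069271 mol
Divide by the smallest (0.0069271 mol): C 7.003, H 8.004, O 1.000
Empirical formula: C7H8O
Empirical-formula mass = 108.14 g/mol; 216 ÷ 108.14 ≈ 2, so the molecular formula is C14H16O2.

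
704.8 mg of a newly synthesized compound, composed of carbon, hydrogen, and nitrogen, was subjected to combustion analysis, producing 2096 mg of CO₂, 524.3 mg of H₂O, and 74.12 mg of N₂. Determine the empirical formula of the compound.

C9H11N

mol C = 2.096 g CO₂ ÷ 44.009 g/mol = 0.047627 mol
mol H = 2 × 0.5243 g H₂O ÷ 18.015 g/mol = 0.058207 mol
mol N = 2 × 0.07412 g N₂ ÷ 28.014 g/mol = 0.0052916 mol
Divide by the smallest (0.0052916 mol): C 9.000, H 11.000, N 1.000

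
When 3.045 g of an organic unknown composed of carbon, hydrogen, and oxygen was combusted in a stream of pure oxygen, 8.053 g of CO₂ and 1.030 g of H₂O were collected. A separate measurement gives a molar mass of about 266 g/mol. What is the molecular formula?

C16H10O4

mol C = 8.053 g CO₂ ÷ 44.009 g/mol = 0.18299 mol
mol H = 2 × 1.030 g H₂O ÷ 18.015 g/mol = 0.11435 mol
mass O = 3.045 − (2.1978 + 0.11526) = 0.73190 g → mol O = 0.73190 ÷ 15.999 = 0.045747 mol
Divide by the smallest (0.045747 mol): C 4.000, H 2.500, O 1.000
Multiplying each by 2 gives whole numbers: C 8.00, H 5.00, O 2.00
Empirical formula: C8H5O2
Empirical-formula mass = 133.13 g/mol; 266 ÷ 133.13 ≈ 2, so the molecular formula is C16H10O4.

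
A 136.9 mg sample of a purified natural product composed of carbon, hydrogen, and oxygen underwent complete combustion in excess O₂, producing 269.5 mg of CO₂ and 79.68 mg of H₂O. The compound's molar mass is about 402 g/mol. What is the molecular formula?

mol C = 0.2695 g CO₂ ÷ 44.009 g/mol = 0.0061237 mol
mol H = 2 × 0.07968 g H₂O ÷ 18.015 g/mol = 0.0088460 mol
mass O = 0.1369 − (0.073552 + 0.0089167) = 0.054431 g → mol O = 0.054431 ÷ 15.999 = 0.0034021 mol
Divide by the smallest (0.0034021 mol): C 1.800, H 2.600, O 1.000
Multiplying each by 5 gives whole numbers: C 9.00, H 13.00, O 5.00
Empirical formula: C9H13O5
Empirical-formula mass = 201.20 g/mol; 402 ÷ 201.20 ≈ 2, so the molecular formula is C18H26O10.

C18H26O10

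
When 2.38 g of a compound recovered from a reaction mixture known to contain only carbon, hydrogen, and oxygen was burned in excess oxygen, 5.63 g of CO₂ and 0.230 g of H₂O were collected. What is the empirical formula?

mol C = 5.63 g CO₂ ÷ 44.009 g/mol = 0.1279 mol
mol H = 2 × 0.230 g H₂O ÷ 18.015 g/mol = 0.02553 mol
mass O = 2.38 − (1.537 + 0.02574) = 0.8177 g → mol O = 0.8177 ÷ 15.999 = 0.05111 mol
Divide by the smallest (0.02553 mol): C 5.010, H 1.000, O 2.002

C5HO2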